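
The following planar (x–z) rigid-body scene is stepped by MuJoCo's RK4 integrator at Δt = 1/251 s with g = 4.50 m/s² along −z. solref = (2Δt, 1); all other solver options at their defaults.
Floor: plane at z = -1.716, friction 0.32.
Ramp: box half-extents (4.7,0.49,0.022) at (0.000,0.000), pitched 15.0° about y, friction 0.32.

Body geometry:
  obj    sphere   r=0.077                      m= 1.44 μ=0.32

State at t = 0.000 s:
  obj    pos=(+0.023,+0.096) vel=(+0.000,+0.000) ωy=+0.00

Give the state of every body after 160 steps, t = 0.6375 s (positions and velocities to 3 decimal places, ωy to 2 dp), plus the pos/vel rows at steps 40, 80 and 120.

State at t = 0.6375 s:
  obj    pos=(+0.186,+0.053) vel=(+0.512,-0.137) ωy=+6.89

Key-timestep trajectory:
   step    t(s)  obj.x    obj.z    obj.vx   obj.vz 
     40  0.1594   +0.033  +0.094  +0.128  -0.034
     80  0.3187   +0.064  +0.085  +0.256  -0.069
    120  0.4781   +0.115  +0.072  +0.384  -0.103


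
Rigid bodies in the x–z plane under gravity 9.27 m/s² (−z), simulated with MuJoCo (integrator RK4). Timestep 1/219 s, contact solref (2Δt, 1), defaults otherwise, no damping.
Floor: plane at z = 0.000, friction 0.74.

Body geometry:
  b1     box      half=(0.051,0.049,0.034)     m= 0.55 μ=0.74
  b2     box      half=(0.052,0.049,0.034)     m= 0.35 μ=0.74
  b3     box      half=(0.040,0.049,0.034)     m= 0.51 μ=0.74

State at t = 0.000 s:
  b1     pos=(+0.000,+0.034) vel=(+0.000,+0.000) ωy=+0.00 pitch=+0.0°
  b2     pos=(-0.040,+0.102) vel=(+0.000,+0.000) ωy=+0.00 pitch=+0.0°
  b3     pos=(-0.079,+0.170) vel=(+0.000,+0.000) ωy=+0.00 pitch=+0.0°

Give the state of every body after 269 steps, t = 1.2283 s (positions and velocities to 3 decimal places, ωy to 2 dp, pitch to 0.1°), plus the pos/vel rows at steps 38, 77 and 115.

State at t = 1.2283 s:
  b1     pos=(+0.000,+0.034) vel=(+0.000,+0.000) ωy=+0.00 pitch=+0.0°
  b2     pos=(-0.091,+0.052) vel=(+0.000,+0.000) ωy=+0.00 pitch=-90.0°
  b3     pos=(-0.264,+0.034) vel=(+0.000,+0.000) ωy=+0.00 pitch=+180.0°

Key-timestep trajectory:
   step    t(s)  b1.x    b1.z    b1.vx   b1.vz   b2.x    b2.z    b2.vx   b2.vz   b3.x    b3.z    b3.vx   b3.vz 
     38  0.1735   +0.000  +0.034  +0.001  +0.000   -0.049  +0.104  -0.125  +0.008   -0.104  +0.159  -0.324  -0.186
     77  0.3516   +0.000  +0.034  +0.000  +0.000   -0.091  +0.063  -0.284  -0.817   -0.187  +0.039  -0.787  -0.421
    115  0.5251   +0.000  +0.034  +0.000  +0.000   -0.091  +0.052  +0.000  +0.000   -0.233  +0.051  -0.242  -0.064


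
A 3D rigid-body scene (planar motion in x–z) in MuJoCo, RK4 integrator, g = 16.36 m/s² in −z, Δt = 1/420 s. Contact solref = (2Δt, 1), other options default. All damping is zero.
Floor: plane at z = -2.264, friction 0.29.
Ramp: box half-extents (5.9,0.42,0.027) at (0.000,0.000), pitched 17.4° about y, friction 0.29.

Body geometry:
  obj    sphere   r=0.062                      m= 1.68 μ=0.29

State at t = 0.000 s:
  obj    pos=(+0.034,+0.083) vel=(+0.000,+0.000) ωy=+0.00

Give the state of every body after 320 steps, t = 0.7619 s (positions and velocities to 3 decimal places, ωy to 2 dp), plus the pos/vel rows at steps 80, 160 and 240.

State at t = 0.7619 s:
  obj    pos=(+1.002,-0.221) vel=(+2.541,-0.796) ωy=+42.94

Key-timestep trajectory:
   step    t(s)  obj.x    obj.z    obj.vx   obj.vz 
     80  0.1905   +0.094  +0.064  +0.635  -0.199
    160  0.3810   +0.276  +0.007  +1.270  -0.398
    240  0.5714   +0.578  -0.088  +1.906  -0.597


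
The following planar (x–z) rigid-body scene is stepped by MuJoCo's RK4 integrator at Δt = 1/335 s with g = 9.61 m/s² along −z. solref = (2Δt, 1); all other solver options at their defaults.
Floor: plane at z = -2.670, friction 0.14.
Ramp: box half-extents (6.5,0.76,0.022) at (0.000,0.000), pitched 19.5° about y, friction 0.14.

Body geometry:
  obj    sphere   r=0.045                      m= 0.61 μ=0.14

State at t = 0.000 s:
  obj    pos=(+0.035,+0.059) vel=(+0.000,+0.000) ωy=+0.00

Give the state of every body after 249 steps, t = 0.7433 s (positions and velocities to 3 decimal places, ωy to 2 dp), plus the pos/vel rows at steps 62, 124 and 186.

State at t = 0.7433 s:
  obj    pos=(+0.632,-0.153) vel=(+1.606,-0.569) ωy=+37.84

Key-timestep trajectory:
   step    t(s)  obj.x    obj.z    obj.vx   obj.vz 
     62  0.1851   +0.072  +0.046  +0.400  -0.142
    124  0.3701   +0.183  +0.006  +0.800  -0.283
    186  0.5552   +0.368  -0.059  +1.199  -0.425


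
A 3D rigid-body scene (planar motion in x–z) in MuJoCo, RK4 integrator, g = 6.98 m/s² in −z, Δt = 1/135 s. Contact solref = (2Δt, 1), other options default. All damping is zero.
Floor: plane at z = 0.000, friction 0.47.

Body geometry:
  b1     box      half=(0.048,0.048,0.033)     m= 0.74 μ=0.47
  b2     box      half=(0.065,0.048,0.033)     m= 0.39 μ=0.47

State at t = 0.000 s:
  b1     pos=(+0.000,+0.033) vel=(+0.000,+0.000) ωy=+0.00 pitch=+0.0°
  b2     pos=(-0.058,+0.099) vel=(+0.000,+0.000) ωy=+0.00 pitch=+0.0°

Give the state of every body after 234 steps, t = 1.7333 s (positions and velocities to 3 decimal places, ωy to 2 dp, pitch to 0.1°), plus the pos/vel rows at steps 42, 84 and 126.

State at t = 1.7333 s:
  b1     pos=(+0.000,+0.033) vel=(+0.000,+0.000) ωy=+0.00 pitch=+0.0°
  b2     pos=(-0.122,+0.065) vel=(+0.000,+0.000) ωy=+0.00 pitch=-90.0°

Key-timestep trajectory:
   step    t(s)  b1.x    b1.z    b1.vx   b1.vz   b2.x    b2.z    b2.vx   b2.vz 
     42  0.3111   +0.000  +0.033  +0.000  +0.000   -0.100  +0.072  -0.270  -0.010
     84  0.6222   +0.000  +0.033  +0.000  +0.000   -0.139  +0.071  +0.064  -0.015
    126  0.9333   +0.000  +0.033  +0.000  +0.000   -0.123  +0.065  -0.125  +0.007


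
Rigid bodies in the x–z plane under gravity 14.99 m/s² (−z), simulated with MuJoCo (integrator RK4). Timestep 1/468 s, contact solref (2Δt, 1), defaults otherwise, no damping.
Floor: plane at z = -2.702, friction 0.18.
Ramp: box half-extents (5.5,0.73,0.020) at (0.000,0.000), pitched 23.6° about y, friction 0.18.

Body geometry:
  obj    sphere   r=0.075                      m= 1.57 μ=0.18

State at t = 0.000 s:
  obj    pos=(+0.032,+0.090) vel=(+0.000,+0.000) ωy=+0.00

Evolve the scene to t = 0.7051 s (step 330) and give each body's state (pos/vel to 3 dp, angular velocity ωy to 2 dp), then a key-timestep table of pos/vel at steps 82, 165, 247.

State at t = 0.7051 s:
  obj    pos=(+1.009,-0.337) vel=(+2.770,-1.210) ωy=+40.30

Key-timestep trajectory:
   step    t(s)  obj.x    obj.z    obj.vx   obj.vz 
     82  0.1752   +0.092  +0.063  +0.688  -0.301
    165  0.3526   +0.276  -0.017  +1.385  -0.605
    247  0.5278   +0.579  -0.149  +2.073  -0.906


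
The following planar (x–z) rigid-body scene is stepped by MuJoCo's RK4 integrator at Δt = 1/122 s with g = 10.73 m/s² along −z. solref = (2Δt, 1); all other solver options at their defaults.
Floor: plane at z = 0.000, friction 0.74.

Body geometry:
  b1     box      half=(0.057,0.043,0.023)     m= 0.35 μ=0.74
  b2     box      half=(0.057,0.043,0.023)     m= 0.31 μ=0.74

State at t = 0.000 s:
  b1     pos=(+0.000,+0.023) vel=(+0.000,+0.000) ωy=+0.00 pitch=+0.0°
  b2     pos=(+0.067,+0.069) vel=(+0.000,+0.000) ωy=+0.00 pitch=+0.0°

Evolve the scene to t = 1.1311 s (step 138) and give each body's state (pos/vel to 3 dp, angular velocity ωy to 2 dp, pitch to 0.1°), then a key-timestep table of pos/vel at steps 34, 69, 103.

State at t = 1.1311 s:
  b1     pos=(-0.001,+0.023) vel=(-0.001,+0.000) ωy=+0.00 pitch=+0.0°
  b2     pos=(+0.079,+0.056) vel=(+0.000,-0.001) ωy=-0.02 pitch=+43.5°

Key-timestep trajectory:
   step    t(s)  b1.x    b1.z    b1.vx   b1.vz   b2.x    b2.z    b2.vx   b2.vz 
     34  0.2787   +0.000  +0.023  +0.000  +0.000   +0.082  +0.057  -0.140  -0.052
     69  0.5656   +0.000  +0.023  -0.001  +0.000   +0.079  +0.056  +0.000  -0.001
    103  0.8443   +0.000  +0.023  -0.001  +0.000   +0.079  +0.056  +0.000  -0.001


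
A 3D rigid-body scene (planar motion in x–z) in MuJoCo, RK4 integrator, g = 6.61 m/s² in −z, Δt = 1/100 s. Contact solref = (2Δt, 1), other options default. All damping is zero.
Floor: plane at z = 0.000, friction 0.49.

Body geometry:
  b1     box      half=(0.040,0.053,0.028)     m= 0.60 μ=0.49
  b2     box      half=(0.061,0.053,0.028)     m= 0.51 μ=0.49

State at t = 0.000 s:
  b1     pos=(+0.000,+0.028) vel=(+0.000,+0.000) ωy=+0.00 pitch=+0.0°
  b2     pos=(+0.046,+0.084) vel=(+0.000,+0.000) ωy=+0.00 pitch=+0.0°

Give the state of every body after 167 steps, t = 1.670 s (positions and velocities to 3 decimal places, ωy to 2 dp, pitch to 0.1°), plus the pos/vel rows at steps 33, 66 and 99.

State at t = 1.670 s:
  b1     pos=(+0.000,+0.028) vel=(+0.000,+0.000) ωy=+0.00 pitch=+0.0°
  b2     pos=(+0.108,+0.061) vel=(+0.000,+0.000) ωy=+0.00 pitch=+90.0°

Key-timestep trajectory:
   step    t(s)  b1.x    b1.z    b1.vx   b1.vz   b2.x    b2.z    b2.vx   b2.vz 
     33  0.3300   +0.000  +0.028  +0.000  +0.000   +0.079  +0.066  +0.181  +0.034
     66  0.6600   +0.000  +0.028  +0.000  +0.000   +0.122  +0.066  -0.033  -0.007
     99  0.9900   +0.000  +0.028  +0.000  +0.000   +0.110  +0.061  +0.063  +0.040


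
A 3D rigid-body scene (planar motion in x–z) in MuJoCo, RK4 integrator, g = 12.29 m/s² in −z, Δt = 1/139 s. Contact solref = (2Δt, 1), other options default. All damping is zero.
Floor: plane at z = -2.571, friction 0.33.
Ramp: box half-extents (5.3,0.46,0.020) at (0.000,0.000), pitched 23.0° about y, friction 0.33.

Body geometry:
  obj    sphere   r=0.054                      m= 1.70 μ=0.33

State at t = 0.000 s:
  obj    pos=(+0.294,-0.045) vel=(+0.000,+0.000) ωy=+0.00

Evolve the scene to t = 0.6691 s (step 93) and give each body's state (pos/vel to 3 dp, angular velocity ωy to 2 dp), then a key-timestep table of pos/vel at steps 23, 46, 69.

State at t = 0.6691 s:
  obj    pos=(+1.001,-0.345) vel=(+2.112,-0.897) ωy=+42.48

Key-timestep trajectory:
   step    t(s)  obj.x    obj.z    obj.vx   obj.vz 
     23  0.1655   +0.337  -0.063  +0.523  -0.222
     46  0.3309   +0.467  -0.118  +1.045  -0.444
     69  0.4964   +0.683  -0.210  +1.567  -0.665


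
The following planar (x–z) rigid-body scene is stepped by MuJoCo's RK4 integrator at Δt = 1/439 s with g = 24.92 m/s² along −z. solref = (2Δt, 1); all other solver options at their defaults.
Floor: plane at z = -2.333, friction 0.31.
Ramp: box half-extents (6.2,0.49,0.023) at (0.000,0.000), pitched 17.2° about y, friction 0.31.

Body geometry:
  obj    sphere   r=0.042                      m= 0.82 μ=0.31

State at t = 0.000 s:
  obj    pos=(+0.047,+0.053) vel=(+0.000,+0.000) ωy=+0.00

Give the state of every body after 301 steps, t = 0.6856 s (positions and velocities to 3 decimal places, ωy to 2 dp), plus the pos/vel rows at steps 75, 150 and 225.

State at t = 0.6856 s:
  obj    pos=(+1.229,-0.312) vel=(+3.448,-1.067) ωy=+85.92

Key-timestep trajectory:
   step    t(s)  obj.x    obj.z    obj.vx   obj.vz 
     75  0.1708   +0.121  +0.031  +0.859  -0.266
    150  0.3417   +0.341  -0.037  +1.718  -0.532
    225  0.5125   +0.708  -0.151  +2.577  -0.798


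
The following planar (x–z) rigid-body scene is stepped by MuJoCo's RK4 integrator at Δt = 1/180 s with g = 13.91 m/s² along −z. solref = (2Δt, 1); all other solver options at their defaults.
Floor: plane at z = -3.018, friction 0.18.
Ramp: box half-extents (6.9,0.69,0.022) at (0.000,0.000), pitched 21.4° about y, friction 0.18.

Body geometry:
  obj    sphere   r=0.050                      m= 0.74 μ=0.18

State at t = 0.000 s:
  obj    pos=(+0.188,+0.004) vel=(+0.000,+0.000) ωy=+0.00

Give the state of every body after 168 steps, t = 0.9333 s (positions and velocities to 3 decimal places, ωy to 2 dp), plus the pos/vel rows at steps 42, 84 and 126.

State at t = 0.9333 s:
  obj    pos=(+1.658,-0.573) vel=(+3.151,-1.235) ωy=+67.65

Key-timestep trajectory:
   step    t(s)  obj.x    obj.z    obj.vx   obj.vz 
     42  0.2333   +0.280  -0.032  +0.788  -0.309
     84  0.4667   +0.556  -0.140  +1.575  -0.617
    126  0.7000   +1.015  -0.320  +2.363  -0.926


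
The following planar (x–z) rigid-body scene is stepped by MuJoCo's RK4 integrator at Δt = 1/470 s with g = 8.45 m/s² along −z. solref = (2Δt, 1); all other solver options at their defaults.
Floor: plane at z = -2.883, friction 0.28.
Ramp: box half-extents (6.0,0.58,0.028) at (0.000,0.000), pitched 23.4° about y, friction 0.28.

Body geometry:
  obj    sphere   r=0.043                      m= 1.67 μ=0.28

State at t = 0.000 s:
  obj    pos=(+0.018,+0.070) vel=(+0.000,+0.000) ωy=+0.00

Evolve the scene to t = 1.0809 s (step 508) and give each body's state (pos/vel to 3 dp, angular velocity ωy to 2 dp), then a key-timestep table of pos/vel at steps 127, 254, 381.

State at t = 1.0809 s:
  obj    pos=(+1.303,-0.486) vel=(+2.378,-1.029) ωy=+60.25

Key-timestep trajectory:
   step    t(s)  obj.x    obj.z    obj.vx   obj.vz 
    127  0.2702   +0.098  +0.035  +0.594  -0.257
    254  0.5404   +0.339  -0.069  +1.189  -0.514
    381  0.8106   +0.741  -0.243  +1.783  -0.772


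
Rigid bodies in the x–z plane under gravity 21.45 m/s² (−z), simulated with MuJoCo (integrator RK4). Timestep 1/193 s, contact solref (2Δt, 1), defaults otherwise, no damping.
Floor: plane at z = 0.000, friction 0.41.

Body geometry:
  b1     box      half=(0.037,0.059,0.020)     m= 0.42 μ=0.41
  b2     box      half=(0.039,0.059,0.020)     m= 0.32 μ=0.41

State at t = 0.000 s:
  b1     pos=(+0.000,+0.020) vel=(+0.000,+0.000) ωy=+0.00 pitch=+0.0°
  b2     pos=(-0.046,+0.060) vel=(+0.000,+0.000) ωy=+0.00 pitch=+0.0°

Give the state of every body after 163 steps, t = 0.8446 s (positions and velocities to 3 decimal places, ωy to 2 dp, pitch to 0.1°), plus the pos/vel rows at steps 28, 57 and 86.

State at t = 0.8446 s:
  b1     pos=(+0.000,+0.020) vel=(+0.000,+0.000) ωy=+0.00 pitch=+0.0°
  b2     pos=(-0.085,+0.039) vel=(+0.000,+0.000) ωy=+0.00 pitch=-90.0°

Key-timestep trajectory:
   step    t(s)  b1.x    b1.z    b1.vx   b1.vz   b2.x    b2.z    b2.vx   b2.vz 
     28  0.1451   +0.000  +0.020  +0.000  +0.000   -0.076  +0.042  -0.353  -0.066
     57  0.2953   +0.000  +0.020  +0.000  +0.000   -0.099  +0.043  +0.062  -0.010
     86  0.4456   +0.000  +0.020  +0.000  +0.000   -0.084  +0.040  -0.185  -0.108


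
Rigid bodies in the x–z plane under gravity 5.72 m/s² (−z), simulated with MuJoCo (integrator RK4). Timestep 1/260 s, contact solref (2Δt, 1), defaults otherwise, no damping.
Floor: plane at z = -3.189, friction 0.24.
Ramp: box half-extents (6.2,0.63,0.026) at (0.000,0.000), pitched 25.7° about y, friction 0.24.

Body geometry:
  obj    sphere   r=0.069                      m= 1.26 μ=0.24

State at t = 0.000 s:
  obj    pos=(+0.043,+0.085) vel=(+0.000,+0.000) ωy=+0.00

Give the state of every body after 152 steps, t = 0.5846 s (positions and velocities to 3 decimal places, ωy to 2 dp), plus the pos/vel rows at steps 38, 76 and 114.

State at t = 0.5846 s:
  obj    pos=(+0.316,-0.047) vel=(+0.933,-0.449) ωy=+15.01

Key-timestep trajectory:
   step    t(s)  obj.x    obj.z    obj.vx   obj.vz 
     38  0.1462   +0.060  +0.077  +0.233  -0.112
     76  0.2923   +0.111  +0.052  +0.467  -0.225
    114  0.4385   +0.196  +0.011  +0.700  -0.337


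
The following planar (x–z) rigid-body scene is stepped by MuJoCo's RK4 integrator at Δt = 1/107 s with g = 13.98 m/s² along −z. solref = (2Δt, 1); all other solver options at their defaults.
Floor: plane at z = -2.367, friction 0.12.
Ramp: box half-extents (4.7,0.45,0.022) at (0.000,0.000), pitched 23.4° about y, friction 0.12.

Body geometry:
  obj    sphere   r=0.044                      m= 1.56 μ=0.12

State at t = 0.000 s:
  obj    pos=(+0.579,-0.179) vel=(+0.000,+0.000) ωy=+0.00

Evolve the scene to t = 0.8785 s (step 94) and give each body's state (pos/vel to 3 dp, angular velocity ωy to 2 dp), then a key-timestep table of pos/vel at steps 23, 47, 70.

State at t = 0.8785 s:
  obj    pos=(+2.001,-0.794) vel=(+3.241,-1.382) ωy=+76.71

Key-timestep trajectory:
   step    t(s)  obj.x    obj.z    obj.vx   obj.vz 
     23  0.2150   +0.664  -0.216  +0.795  -0.334
     47  0.4393   +0.934  -0.333  +1.622  -0.688
     70  0.6542   +1.367  -0.520  +2.410  -1.042


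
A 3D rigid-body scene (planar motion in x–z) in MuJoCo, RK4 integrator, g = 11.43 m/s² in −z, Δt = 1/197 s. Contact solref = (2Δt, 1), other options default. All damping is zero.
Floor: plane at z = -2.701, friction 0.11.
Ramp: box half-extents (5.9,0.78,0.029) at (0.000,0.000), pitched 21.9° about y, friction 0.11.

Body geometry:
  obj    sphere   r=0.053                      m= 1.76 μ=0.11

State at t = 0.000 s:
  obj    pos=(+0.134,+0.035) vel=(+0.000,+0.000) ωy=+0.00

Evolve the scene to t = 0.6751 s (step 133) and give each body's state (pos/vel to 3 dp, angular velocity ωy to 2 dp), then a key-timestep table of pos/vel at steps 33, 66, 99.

State at t = 0.6751 s:
  obj    pos=(+0.789,-0.229) vel=(+1.937,-0.793) ωy=+37.01

Key-timestep trajectory:
   step    t(s)  obj.x    obj.z    obj.vx   obj.vz 
     33  0.1675   +0.174  +0.018  +0.484  -0.187
     66  0.3350   +0.295  -0.030  +0.966  -0.379
     99  0.5025   +0.497  -0.111  +1.447  -0.571


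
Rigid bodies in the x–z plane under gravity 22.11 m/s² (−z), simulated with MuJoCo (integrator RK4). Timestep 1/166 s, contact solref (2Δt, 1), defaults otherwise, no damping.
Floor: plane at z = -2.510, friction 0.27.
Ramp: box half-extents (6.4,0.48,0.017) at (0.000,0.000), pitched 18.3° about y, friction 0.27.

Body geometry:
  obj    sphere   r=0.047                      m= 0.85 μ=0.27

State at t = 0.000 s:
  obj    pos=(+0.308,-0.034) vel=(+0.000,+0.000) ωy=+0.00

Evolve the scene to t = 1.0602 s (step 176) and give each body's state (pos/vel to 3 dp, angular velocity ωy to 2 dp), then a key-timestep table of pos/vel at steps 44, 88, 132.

State at t = 1.0602 s:
  obj    pos=(+2.954,-0.910) vel=(+4.991,-1.651) ωy=+111.84

Key-timestep trajectory:
   step    t(s)  obj.x    obj.z    obj.vx   obj.vz 
     44  0.2651   +0.473  -0.089  +1.248  -0.413
     88  0.5301   +0.969  -0.253  +2.496  -0.825
    132  0.7952   +1.796  -0.527  +3.743  -1.238


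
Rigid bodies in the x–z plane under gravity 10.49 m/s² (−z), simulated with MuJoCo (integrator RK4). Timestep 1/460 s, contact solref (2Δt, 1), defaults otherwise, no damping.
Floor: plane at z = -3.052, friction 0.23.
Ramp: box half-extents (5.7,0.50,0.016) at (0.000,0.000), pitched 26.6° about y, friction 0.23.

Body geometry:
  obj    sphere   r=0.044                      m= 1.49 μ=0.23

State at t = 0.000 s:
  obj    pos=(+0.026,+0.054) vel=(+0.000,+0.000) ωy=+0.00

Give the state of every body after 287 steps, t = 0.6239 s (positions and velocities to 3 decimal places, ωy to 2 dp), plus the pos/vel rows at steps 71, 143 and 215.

State at t = 0.6239 s:
  obj    pos=(+0.610,-0.238) vel=(+1.872,-0.937) ωy=+47.57

Key-timestep trajectory:
   step    t(s)  obj.x    obj.z    obj.vx   obj.vz 
     71  0.1543   +0.062  +0.036  +0.463  -0.232
    143  0.3109   +0.171  -0.019  +0.933  -0.467
    215  0.4674   +0.354  -0.110  +1.402  -0.702


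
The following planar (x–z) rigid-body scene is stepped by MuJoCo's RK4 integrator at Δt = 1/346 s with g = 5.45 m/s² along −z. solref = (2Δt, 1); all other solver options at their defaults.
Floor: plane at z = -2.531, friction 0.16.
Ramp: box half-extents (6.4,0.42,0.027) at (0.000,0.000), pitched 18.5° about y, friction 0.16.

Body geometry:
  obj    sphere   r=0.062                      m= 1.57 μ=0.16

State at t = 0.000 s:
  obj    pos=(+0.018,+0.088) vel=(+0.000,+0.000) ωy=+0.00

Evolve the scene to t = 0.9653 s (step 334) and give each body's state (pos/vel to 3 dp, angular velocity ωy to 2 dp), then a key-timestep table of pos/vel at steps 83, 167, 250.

State at t = 0.9653 s:
  obj    pos=(+0.564,-0.095) vel=(+1.131,-0.378) ωy=+19.23

Key-timestep trajectory:
   step    t(s)  obj.x    obj.z    obj.vx   obj.vz 
     83  0.2399   +0.052  +0.077  +0.281  -0.094
    167  0.4827   +0.154  +0.042  +0.565  -0.189
    250  0.7225   +0.324  -0.014  +0.846  -0.283


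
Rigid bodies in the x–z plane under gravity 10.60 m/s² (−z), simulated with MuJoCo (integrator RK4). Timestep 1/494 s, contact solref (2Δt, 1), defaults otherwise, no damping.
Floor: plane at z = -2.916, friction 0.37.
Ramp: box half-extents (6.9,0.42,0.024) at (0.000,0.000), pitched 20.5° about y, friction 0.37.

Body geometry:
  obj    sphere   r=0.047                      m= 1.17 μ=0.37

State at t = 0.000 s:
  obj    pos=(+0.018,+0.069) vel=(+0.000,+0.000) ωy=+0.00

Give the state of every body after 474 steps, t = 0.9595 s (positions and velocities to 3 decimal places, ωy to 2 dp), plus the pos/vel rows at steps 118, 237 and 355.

State at t = 0.9595 s:
  obj    pos=(+1.161,-0.358) vel=(+2.383,-0.891) ωy=+54.13

Key-timestep trajectory:
   step    t(s)  obj.x    obj.z    obj.vx   obj.vz 
    118  0.2389   +0.089  +0.043  +0.593  -0.222
    237  0.4798   +0.304  -0.038  +1.192  -0.446
    355  0.7186   +0.659  -0.171  +1.785  -0.667


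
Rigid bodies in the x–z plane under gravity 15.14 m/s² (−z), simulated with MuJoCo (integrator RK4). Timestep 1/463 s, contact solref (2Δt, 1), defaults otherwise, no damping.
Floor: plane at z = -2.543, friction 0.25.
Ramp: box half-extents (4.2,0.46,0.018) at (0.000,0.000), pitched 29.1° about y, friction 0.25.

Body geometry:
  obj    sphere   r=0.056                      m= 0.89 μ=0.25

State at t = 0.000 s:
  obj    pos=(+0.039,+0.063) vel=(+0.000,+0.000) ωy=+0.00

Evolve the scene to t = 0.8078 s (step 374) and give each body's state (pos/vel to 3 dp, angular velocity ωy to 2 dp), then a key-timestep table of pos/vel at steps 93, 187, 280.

State at t = 0.8078 s:
  obj    pos=(+1.538,-0.772) vel=(+3.712,-2.066) ωy=+75.85

Key-timestep trajectory:
   step    t(s)  obj.x    obj.z    obj.vx   obj.vz 
     93  0.2009   +0.132  +0.011  +0.923  -0.514
    187  0.4039   +0.414  -0.146  +1.856  -1.033
    280  0.6048   +0.879  -0.405  +2.779  -1.547


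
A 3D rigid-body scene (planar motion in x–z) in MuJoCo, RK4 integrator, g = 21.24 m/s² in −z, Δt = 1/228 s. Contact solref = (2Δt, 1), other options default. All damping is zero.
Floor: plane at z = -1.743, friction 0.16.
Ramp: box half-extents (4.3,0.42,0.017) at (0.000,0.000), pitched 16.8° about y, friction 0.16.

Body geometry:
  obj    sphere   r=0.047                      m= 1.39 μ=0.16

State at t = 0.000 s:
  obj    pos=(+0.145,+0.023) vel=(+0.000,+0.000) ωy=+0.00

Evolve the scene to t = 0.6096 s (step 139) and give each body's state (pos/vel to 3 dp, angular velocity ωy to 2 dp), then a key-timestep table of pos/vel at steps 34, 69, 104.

State at t = 0.6096 s:
  obj    pos=(+0.925,-0.213) vel=(+2.559,-0.773) ωy=+56.86

Key-timestep trajectory:
   step    t(s)  obj.x    obj.z    obj.vx   obj.vz 
     34  0.1491   +0.192  +0.009  +0.626  -0.189
     69  0.3026   +0.337  -0.035  +1.271  -0.384
    104  0.4561   +0.582  -0.109  +1.915  -0.578


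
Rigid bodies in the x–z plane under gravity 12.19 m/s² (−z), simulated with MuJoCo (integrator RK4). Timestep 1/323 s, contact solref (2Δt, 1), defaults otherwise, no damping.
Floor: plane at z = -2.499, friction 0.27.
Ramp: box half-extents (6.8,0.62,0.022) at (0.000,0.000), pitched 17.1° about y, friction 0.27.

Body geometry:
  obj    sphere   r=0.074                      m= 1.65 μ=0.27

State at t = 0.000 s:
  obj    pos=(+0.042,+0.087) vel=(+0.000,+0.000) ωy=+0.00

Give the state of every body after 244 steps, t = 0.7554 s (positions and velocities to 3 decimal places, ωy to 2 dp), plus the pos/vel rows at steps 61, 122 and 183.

State at t = 0.7554 s:
  obj    pos=(+0.740,-0.127) vel=(+1.849,-0.569) ωy=+26.13

Key-timestep trajectory:
   step    t(s)  obj.x    obj.z    obj.vx   obj.vz 
     61  0.1889   +0.086  +0.074  +0.462  -0.142
    122  0.3777   +0.217  +0.034  +0.924  -0.284
    183  0.5666   +0.435  -0.033  +1.386  -0.427


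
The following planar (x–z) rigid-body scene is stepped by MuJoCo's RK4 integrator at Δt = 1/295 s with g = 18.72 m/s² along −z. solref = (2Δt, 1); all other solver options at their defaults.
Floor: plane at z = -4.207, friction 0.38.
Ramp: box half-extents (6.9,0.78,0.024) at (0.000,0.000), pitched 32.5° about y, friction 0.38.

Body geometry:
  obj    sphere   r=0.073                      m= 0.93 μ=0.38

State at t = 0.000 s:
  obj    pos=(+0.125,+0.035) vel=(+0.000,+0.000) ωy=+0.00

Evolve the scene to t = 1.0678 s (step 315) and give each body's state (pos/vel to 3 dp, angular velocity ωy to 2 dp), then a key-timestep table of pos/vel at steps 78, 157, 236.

State at t = 1.0678 s:
  obj    pos=(+3.580,-2.166) vel=(+6.470,-4.122) ωy=+105.08

Key-timestep trajectory:
   step    t(s)  obj.x    obj.z    obj.vx   obj.vz 
     78  0.2644   +0.337  -0.100  +1.602  -1.021
    157  0.5322   +0.983  -0.511  +3.225  -2.055
    236  0.8000   +2.064  -1.200  +4.848  -3.088


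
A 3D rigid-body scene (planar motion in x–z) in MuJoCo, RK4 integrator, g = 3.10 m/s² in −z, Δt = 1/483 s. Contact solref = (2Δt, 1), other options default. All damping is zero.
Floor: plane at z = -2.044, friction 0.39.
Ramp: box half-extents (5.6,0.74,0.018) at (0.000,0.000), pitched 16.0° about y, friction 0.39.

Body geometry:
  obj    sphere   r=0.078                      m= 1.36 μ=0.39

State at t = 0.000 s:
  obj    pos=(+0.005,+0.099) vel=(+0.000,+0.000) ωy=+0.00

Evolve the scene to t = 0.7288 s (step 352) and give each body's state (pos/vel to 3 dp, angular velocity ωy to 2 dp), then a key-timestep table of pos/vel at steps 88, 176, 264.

State at t = 0.7288 s:
  obj    pos=(+0.161,+0.054) vel=(+0.428,-0.123) ωy=+5.70

Key-timestep trajectory:
   step    t(s)  obj.x    obj.z    obj.vx   obj.vz 
     88  0.1822   +0.015  +0.096  +0.107  -0.031
    176  0.3644   +0.044  +0.087  +0.214  -0.061
    264  0.5466   +0.093  +0.073  +0.321  -0.092


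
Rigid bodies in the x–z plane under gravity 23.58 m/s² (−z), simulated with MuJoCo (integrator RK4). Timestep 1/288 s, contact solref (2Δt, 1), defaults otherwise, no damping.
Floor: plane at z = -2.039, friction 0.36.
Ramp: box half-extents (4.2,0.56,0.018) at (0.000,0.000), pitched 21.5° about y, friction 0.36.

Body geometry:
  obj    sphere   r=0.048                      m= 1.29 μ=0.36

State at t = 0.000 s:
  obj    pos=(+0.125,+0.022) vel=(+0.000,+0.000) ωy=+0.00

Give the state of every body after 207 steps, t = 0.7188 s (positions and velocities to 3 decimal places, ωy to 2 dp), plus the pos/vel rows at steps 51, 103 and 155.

State at t = 0.7188 s:
  obj    pos=(+1.609,-0.563) vel=(+4.128,-1.626) ωy=+92.42

Key-timestep trajectory:
   step    t(s)  obj.x    obj.z    obj.vx   obj.vz 
     51  0.1771   +0.215  -0.014  +1.017  -0.401
    103  0.3576   +0.492  -0.123  +2.054  -0.809
    155  0.5382   +0.957  -0.306  +3.091  -1.218


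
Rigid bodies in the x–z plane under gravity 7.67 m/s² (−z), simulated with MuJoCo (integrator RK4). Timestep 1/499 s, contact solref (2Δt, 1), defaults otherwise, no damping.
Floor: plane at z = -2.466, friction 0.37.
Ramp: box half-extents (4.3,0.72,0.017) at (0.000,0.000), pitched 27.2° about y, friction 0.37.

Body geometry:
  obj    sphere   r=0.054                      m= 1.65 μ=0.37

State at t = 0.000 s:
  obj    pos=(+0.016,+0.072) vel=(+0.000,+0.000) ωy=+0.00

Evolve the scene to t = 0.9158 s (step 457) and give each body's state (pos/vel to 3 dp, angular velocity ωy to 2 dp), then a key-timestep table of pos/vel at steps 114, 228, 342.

State at t = 0.9158 s:
  obj    pos=(+0.950,-0.408) vel=(+2.040,-1.048) ωy=+42.47

Key-timestep trajectory:
   step    t(s)  obj.x    obj.z    obj.vx   obj.vz 
    114  0.2285   +0.074  +0.042  +0.509  -0.262
    228  0.4569   +0.248  -0.048  +1.018  -0.523
    342  0.6854   +0.539  -0.197  +1.527  -0.785


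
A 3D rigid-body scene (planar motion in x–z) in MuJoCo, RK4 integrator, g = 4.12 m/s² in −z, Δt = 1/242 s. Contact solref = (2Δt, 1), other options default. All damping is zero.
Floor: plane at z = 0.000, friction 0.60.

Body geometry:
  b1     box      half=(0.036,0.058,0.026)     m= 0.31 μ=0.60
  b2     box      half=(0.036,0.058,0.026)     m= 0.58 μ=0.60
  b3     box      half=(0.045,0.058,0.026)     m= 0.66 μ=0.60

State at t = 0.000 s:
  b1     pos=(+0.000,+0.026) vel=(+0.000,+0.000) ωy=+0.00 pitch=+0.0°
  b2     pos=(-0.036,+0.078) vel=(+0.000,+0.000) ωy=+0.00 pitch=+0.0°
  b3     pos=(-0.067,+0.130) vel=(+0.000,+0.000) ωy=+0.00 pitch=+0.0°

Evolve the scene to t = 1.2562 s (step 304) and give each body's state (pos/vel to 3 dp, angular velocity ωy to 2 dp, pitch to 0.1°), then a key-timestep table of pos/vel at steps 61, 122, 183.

State at t = 1.2562 s:
  b1     pos=(+0.000,+0.026) vel=(+0.000,+0.000) ωy=+0.00 pitch=+0.0°
  b2     pos=(-0.069,+0.036) vel=(+0.000,+0.000) ωy=+0.00 pitch=-90.0°
  b3     pos=(-0.225,+0.026) vel=(+0.000,+0.000) ωy=+0.00 pitch=+180.0°

Key-timestep trajectory:
   step    t(s)  b1.x    b1.z    b1.vx   b1.vz   b2.x    b2.z    b2.vx   b2.vz   b3.x    b3.z    b3.vx   b3.vz 
     61  0.2521   +0.000  +0.026  +0.000  +0.000   -0.050  +0.074  -0.119  -0.073   -0.104  +0.102  -0.270  -0.362
    122  0.5041   +0.000  +0.026  +0.000  +0.000   -0.069  +0.036  +0.000  +0.000   -0.166  +0.050  -0.124  +0.027
    183  0.7562   +0.000  +0.026  +0.000  +0.000   -0.069  +0.036  +0.000  +0.000   -0.190  +0.051  -0.118  -0.025


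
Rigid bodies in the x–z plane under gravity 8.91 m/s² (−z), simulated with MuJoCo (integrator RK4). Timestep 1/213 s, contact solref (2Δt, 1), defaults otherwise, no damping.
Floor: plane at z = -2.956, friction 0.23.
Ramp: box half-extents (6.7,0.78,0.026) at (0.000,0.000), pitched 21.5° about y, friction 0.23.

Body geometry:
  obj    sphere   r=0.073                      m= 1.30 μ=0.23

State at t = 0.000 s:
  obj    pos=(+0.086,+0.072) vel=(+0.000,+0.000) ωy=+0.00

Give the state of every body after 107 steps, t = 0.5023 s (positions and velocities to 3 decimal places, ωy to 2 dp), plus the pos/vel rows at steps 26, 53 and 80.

State at t = 0.5023 s:
  obj    pos=(+0.360,-0.035) vel=(+1.090,-0.429) ωy=+16.05

Key-timestep trajectory:
   step    t(s)  obj.x    obj.z    obj.vx   obj.vz 
     26  0.1221   +0.102  +0.066  +0.265  -0.104
     53  0.2488   +0.153  +0.046  +0.540  -0.213
     80  0.3756   +0.239  +0.012  +0.815  -0.321


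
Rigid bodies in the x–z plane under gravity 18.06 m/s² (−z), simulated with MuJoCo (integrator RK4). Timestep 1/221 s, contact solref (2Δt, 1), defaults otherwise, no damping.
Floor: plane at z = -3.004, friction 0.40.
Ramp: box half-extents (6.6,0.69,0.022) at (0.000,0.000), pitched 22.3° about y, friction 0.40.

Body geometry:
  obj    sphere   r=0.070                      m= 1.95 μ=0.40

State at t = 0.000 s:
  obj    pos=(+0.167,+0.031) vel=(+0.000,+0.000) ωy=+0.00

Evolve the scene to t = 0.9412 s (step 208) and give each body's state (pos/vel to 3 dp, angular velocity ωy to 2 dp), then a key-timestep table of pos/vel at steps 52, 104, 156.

State at t = 0.9412 s:
  obj    pos=(+2.173,-0.792) vel=(+4.262,-1.748) ωy=+65.81

Key-timestep trajectory:
   step    t(s)  obj.x    obj.z    obj.vx   obj.vz 
     52  0.2353   +0.292  -0.021  +1.066  -0.437
    104  0.4706   +0.669  -0.175  +2.131  -0.874
    156  0.7059   +1.295  -0.432  +3.197  -1.311


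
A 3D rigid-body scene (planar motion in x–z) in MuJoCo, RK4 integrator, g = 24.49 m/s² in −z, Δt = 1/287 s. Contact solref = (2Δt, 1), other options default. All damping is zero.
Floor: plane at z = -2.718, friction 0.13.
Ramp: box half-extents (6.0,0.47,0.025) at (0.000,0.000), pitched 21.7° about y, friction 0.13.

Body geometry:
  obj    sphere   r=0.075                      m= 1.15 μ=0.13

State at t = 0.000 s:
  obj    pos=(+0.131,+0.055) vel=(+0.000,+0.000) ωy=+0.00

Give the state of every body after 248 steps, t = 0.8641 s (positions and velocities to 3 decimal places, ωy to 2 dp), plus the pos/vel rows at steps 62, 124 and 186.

State at t = 0.8641 s:
  obj    pos=(+2.375,-0.838) vel=(+5.193,-2.067) ωy=+74.50

Key-timestep trajectory:
   step    t(s)  obj.x    obj.z    obj.vx   obj.vz 
     62  0.2160   +0.271  +0.000  +1.299  -0.517
    124  0.4321   +0.692  -0.168  +2.597  -1.033
    186  0.6481   +1.393  -0.447  +3.895  -1.550


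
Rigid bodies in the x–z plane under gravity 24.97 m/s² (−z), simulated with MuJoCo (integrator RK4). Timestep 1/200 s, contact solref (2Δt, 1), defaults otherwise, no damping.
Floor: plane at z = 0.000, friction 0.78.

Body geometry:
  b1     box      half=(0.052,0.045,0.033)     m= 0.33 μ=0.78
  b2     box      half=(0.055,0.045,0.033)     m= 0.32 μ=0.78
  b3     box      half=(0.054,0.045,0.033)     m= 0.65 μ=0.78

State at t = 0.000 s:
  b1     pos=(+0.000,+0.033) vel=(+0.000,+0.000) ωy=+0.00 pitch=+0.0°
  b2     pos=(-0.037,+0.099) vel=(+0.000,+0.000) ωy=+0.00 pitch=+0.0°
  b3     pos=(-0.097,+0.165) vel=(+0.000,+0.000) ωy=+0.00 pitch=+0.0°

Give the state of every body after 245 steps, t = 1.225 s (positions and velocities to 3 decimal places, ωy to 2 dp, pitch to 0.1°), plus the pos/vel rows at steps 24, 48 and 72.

State at t = 1.225 s:
  b1     pos=(+0.000,+0.033) vel=(+0.000,+0.000) ωy=+0.00 pitch=+0.0°
  b2     pos=(-0.091,+0.055) vel=(+0.000,+0.000) ωy=+0.00 pitch=-90.0°
  b3     pos=(-0.293,+0.033) vel=(+0.000,+0.000) ωy=+0.00 pitch=+180.0°

Key-timestep trajectory:
   step    t(s)  b1.x    b1.z    b1.vx   b1.vz   b2.x    b2.z    b2.vx   b2.vz   b3.x    b3.z    b3.vx   b3.vz 
     24  0.1200   +0.000  +0.033  +0.002  +0.001   -0.057  +0.102  -0.411  -0.073   -0.145  +0.123  -0.713  -1.075
     48  0.2400   +0.000  +0.033  +0.000  +0.000   -0.091  +0.055  +0.060  +0.038   -0.224  +0.062  -0.373  +0.101
     72  0.3600   +0.000  +0.033  +0.000  +0.000   -0.091  +0.055  +0.000  +0.000   -0.273  +0.052  -0.607  -0.434


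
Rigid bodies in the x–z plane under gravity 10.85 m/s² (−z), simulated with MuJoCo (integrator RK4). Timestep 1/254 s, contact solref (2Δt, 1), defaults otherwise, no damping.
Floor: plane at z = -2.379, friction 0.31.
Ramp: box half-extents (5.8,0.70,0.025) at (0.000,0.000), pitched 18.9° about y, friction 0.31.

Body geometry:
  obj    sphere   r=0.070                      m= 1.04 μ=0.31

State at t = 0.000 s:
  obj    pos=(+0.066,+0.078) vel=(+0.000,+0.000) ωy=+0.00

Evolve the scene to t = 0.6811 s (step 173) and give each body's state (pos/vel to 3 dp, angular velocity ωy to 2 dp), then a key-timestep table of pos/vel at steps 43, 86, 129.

State at t = 0.6811 s:
  obj    pos=(+0.617,-0.111) vel=(+1.618,-0.554) ωy=+24.42

Key-timestep trajectory:
   step    t(s)  obj.x    obj.z    obj.vx   obj.vz 
     43  0.1693   +0.100  +0.066  +0.402  -0.138
     86  0.3386   +0.202  +0.031  +0.804  -0.275
    129  0.5079   +0.372  -0.027  +1.206  -0.413


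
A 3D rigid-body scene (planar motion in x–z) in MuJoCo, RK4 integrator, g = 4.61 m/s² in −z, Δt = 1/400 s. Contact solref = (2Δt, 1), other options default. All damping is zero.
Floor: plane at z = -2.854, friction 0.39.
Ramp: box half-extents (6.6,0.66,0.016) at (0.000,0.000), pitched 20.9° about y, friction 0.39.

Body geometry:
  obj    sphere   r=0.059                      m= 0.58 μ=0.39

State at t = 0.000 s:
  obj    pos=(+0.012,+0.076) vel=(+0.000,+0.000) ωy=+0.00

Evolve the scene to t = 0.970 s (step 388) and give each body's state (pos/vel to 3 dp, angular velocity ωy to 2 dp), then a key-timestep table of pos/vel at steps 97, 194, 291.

State at t = 0.970 s:
  obj    pos=(+0.528,-0.121) vel=(+1.065,-0.406) ωy=+19.31

Key-timestep trajectory:
   step    t(s)  obj.x    obj.z    obj.vx   obj.vz 
     97  0.2425   +0.044  +0.063  +0.266  -0.102
    194  0.4850   +0.141  +0.026  +0.532  -0.203
    291  0.7275   +0.302  -0.035  +0.798  -0.305


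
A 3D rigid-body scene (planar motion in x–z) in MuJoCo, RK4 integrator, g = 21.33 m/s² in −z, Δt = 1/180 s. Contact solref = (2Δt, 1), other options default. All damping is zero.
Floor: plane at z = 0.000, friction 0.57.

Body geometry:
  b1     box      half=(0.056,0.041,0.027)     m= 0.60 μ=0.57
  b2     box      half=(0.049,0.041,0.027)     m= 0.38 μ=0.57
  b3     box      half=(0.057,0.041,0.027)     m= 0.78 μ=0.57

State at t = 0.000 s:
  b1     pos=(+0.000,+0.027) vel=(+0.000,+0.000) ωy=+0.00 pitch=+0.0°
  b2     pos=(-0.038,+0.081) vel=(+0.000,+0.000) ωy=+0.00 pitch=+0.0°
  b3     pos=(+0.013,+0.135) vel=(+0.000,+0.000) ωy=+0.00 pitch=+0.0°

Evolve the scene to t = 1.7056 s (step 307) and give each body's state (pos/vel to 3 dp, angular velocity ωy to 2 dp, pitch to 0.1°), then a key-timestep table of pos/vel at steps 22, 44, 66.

State at t = 1.7056 s:
  b1     pos=(+0.000,+0.027) vel=(+0.000,+0.000) ωy=+0.00 pitch=+0.0°
  b2     pos=(-0.038,+0.081) vel=(+0.000,+0.000) ωy=+0.00 pitch=+0.0°
  b3     pos=(+0.142,+0.027) vel=(+0.000,+0.000) ωy=+0.00 pitch=+180.0°

Key-timestep trajectory:
   step    t(s)  b1.x    b1.z    b1.vx   b1.vz   b2.x    b2.z    b2.vx   b2.vz   b3.x    b3.z    b3.vx   b3.vz 
     22  0.1222   +0.000  +0.027  +0.000  +0.000   -0.038  +0.081  -0.001  +0.000   +0.019  +0.134  +0.122  -0.035
     44  0.2444   +0.000  +0.027  -0.001  +0.001   -0.038  +0.081  -0.001  +0.000   +0.053  +0.115  +0.448  -0.036
     66  0.3667   +0.000  +0.027  +0.000  +0.000   -0.038  +0.081  +0.000  +0.000   +0.127  +0.048  +0.671  -1.544


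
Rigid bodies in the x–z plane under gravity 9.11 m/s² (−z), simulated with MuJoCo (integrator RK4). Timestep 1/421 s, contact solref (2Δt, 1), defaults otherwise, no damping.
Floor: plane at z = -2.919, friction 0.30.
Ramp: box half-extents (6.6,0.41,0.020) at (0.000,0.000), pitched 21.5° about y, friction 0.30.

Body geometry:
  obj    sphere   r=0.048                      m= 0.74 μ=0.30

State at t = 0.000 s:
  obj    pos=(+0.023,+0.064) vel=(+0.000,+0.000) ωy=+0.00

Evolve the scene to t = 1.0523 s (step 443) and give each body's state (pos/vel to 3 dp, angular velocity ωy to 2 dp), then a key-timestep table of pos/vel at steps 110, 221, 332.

State at t = 1.0523 s:
  obj    pos=(+1.252,-0.420) vel=(+2.335,-0.920) ωy=+52.28

Key-timestep trajectory:
   step    t(s)  obj.x    obj.z    obj.vx   obj.vz 
    110  0.2613   +0.099  +0.034  +0.580  -0.228
    221  0.5249   +0.329  -0.056  +1.165  -0.459
    332  0.7886   +0.713  -0.208  +1.750  -0.689


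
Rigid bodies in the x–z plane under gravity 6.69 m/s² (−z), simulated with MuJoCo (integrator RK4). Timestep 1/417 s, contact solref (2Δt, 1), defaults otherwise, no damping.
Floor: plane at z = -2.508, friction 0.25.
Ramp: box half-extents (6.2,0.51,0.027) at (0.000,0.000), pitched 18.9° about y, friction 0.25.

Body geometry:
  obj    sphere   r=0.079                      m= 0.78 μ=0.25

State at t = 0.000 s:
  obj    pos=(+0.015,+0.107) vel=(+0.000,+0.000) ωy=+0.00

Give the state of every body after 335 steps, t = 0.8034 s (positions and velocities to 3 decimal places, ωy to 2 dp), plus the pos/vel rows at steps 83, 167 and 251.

State at t = 0.8034 s:
  obj    pos=(+0.488,-0.055) vel=(+1.176,-0.403) ωy=+15.74

Key-timestep trajectory:
   step    t(s)  obj.x    obj.z    obj.vx   obj.vz 
     83  0.1990   +0.044  +0.097  +0.292  -0.100
    167  0.4005   +0.132  +0.067  +0.587  -0.201
    251  0.6019   +0.280  +0.016  +0.881  -0.302


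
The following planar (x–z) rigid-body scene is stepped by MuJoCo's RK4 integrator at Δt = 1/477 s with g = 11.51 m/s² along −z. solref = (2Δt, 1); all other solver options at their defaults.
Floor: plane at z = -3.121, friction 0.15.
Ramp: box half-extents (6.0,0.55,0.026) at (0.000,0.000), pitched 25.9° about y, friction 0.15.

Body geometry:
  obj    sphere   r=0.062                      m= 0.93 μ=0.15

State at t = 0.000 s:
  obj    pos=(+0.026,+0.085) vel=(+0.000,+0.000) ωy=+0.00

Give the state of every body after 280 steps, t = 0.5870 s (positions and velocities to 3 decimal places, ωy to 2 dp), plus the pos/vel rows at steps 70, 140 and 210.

State at t = 0.5870 s:
  obj    pos=(+0.583,-0.185) vel=(+1.896,-0.921) ωy=+33.99

Key-timestep trajectory:
   step    t(s)  obj.x    obj.z    obj.vx   obj.vz 
     70  0.1468   +0.061  +0.068  +0.474  -0.230
    140  0.2935   +0.165  +0.018  +0.948  -0.460
    210  0.4403   +0.339  -0.067  +1.422  -0.691
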